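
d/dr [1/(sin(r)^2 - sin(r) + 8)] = (1 - 2*sin(r))*cos(r)/(sin(r)^2 - sin(r) + 8)^2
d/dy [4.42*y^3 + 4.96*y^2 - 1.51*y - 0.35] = 13.26*y^2 + 9.92*y - 1.51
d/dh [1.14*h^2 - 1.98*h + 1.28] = 2.28*h - 1.98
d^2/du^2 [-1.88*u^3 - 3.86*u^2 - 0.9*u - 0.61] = -11.28*u - 7.72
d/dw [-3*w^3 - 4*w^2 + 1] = w*(-9*w - 8)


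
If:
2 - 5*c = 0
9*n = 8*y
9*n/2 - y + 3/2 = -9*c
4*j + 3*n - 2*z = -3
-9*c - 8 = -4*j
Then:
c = 2/5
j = 29/10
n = -68/45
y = -17/10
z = 151/30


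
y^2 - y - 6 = (y - 3)*(y + 2)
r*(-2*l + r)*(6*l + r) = -12*l^2*r + 4*l*r^2 + r^3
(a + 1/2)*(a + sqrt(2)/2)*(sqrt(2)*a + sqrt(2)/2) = sqrt(2)*a^3 + a^2 + sqrt(2)*a^2 + sqrt(2)*a/4 + a + 1/4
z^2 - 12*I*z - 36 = (z - 6*I)^2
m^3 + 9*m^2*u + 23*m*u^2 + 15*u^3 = (m + u)*(m + 3*u)*(m + 5*u)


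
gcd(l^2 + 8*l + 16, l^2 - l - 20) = l + 4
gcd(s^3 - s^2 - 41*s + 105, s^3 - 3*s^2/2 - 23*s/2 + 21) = s - 3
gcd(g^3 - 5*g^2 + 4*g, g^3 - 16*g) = g^2 - 4*g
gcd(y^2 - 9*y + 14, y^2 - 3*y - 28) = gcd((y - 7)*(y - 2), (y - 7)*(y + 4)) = y - 7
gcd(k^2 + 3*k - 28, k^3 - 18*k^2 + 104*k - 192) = k - 4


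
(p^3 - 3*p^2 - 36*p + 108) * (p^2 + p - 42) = p^5 - 2*p^4 - 81*p^3 + 198*p^2 + 1620*p - 4536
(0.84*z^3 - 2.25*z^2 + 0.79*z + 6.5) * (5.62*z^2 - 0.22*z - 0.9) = 4.7208*z^5 - 12.8298*z^4 + 4.1788*z^3 + 38.3812*z^2 - 2.141*z - 5.85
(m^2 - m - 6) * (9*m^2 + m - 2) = 9*m^4 - 8*m^3 - 57*m^2 - 4*m + 12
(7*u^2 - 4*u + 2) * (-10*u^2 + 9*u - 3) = -70*u^4 + 103*u^3 - 77*u^2 + 30*u - 6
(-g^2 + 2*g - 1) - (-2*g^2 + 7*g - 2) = g^2 - 5*g + 1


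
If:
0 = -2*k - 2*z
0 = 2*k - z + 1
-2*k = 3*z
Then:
No Solution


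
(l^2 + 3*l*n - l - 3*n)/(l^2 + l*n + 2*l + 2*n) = (l^2 + 3*l*n - l - 3*n)/(l^2 + l*n + 2*l + 2*n)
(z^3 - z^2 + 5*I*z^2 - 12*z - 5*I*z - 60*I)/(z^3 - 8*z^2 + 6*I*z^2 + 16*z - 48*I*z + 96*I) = (z^2 + z*(3 + 5*I) + 15*I)/(z^2 + z*(-4 + 6*I) - 24*I)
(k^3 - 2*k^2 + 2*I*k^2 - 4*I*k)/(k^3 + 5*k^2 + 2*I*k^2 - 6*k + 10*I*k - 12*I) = k*(k - 2)/(k^2 + 5*k - 6)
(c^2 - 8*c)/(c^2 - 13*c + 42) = c*(c - 8)/(c^2 - 13*c + 42)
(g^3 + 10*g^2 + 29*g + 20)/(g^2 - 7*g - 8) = (g^2 + 9*g + 20)/(g - 8)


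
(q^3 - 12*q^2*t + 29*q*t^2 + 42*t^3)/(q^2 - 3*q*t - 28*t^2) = (q^2 - 5*q*t - 6*t^2)/(q + 4*t)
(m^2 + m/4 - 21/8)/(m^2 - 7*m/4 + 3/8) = (4*m + 7)/(4*m - 1)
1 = 1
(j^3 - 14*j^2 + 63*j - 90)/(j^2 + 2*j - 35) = (j^2 - 9*j + 18)/(j + 7)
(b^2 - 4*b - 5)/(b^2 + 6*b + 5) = (b - 5)/(b + 5)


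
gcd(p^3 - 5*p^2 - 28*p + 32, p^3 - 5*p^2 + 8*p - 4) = p - 1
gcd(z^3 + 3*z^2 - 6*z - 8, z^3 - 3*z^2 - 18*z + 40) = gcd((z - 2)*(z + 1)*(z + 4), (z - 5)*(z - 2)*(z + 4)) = z^2 + 2*z - 8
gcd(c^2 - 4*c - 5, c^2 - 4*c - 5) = c^2 - 4*c - 5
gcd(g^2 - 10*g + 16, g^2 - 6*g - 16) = g - 8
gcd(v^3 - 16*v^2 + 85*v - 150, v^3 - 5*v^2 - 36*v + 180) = v^2 - 11*v + 30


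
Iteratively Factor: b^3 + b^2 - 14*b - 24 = (b - 4)*(b^2 + 5*b + 6) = (b - 4)*(b + 3)*(b + 2)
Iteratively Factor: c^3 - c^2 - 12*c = (c + 3)*(c^2 - 4*c) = (c - 4)*(c + 3)*(c)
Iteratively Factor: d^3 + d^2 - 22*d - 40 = (d + 2)*(d^2 - d - 20) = (d + 2)*(d + 4)*(d - 5)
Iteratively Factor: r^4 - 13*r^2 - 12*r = (r)*(r^3 - 13*r - 12) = r*(r + 1)*(r^2 - r - 12) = r*(r - 4)*(r + 1)*(r + 3)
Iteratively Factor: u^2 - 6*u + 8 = (u - 2)*(u - 4)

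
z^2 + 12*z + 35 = (z + 5)*(z + 7)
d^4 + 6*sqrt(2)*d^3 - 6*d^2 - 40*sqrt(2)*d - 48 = (d - 2*sqrt(2))*(d + sqrt(2))^2*(d + 6*sqrt(2))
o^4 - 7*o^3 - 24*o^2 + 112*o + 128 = (o - 8)*(o - 4)*(o + 1)*(o + 4)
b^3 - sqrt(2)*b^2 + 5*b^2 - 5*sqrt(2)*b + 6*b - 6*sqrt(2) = (b + 2)*(b + 3)*(b - sqrt(2))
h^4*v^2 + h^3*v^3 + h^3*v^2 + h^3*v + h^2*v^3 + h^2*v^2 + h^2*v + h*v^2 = h*(h + v)*(h*v + 1)*(h*v + v)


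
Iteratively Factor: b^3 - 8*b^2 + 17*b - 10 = (b - 2)*(b^2 - 6*b + 5) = (b - 5)*(b - 2)*(b - 1)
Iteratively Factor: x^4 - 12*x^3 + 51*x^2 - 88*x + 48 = (x - 4)*(x^3 - 8*x^2 + 19*x - 12) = (x - 4)*(x - 3)*(x^2 - 5*x + 4) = (x - 4)*(x - 3)*(x - 1)*(x - 4)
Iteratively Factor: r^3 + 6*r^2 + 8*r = (r + 4)*(r^2 + 2*r) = (r + 2)*(r + 4)*(r)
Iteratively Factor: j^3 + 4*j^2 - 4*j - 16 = (j + 4)*(j^2 - 4) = (j + 2)*(j + 4)*(j - 2)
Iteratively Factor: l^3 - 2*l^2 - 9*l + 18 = (l - 2)*(l^2 - 9) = (l - 3)*(l - 2)*(l + 3)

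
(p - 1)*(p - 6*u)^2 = p^3 - 12*p^2*u - p^2 + 36*p*u^2 + 12*p*u - 36*u^2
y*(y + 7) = y^2 + 7*y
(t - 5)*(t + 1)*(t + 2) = t^3 - 2*t^2 - 13*t - 10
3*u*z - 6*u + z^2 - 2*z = (3*u + z)*(z - 2)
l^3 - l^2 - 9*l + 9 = (l - 3)*(l - 1)*(l + 3)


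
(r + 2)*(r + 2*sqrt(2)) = r^2 + 2*r + 2*sqrt(2)*r + 4*sqrt(2)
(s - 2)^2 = s^2 - 4*s + 4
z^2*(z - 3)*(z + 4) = z^4 + z^3 - 12*z^2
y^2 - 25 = (y - 5)*(y + 5)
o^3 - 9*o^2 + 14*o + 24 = (o - 6)*(o - 4)*(o + 1)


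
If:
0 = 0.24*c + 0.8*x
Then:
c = -3.33333333333333*x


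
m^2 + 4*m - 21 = (m - 3)*(m + 7)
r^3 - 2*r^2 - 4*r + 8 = (r - 2)^2*(r + 2)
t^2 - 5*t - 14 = (t - 7)*(t + 2)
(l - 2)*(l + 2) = l^2 - 4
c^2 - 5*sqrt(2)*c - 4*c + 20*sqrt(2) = (c - 4)*(c - 5*sqrt(2))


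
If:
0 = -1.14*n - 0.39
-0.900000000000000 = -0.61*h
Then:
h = 1.48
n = -0.34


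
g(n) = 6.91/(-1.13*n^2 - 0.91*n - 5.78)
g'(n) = 6.91*(2.26*n + 0.91)/(-1.13*n^2 - 0.91*n - 5.78)^2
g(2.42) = -0.47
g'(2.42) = 0.21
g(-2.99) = -0.53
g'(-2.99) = -0.23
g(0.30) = -1.12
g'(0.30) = 0.29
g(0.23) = -1.14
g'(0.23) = 0.27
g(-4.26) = -0.31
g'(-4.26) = -0.12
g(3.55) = -0.30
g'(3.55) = 0.11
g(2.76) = -0.41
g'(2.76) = 0.17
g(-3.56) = -0.41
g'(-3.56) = -0.17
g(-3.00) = -0.52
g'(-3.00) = -0.23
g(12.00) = -0.04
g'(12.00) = 0.01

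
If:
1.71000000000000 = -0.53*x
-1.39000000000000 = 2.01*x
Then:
No Solution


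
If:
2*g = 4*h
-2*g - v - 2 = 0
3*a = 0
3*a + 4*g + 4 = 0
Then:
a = 0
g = -1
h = -1/2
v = 0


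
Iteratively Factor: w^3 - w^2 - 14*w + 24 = (w + 4)*(w^2 - 5*w + 6) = (w - 3)*(w + 4)*(w - 2)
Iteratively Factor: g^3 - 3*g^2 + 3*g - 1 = (g - 1)*(g^2 - 2*g + 1) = (g - 1)^2*(g - 1)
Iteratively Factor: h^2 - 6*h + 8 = (h - 4)*(h - 2)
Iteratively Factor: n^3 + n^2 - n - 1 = (n + 1)*(n^2 - 1) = (n + 1)^2*(n - 1)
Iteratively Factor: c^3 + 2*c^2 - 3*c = (c - 1)*(c^2 + 3*c) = c*(c - 1)*(c + 3)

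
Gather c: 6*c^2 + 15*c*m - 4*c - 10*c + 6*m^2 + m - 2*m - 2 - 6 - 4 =6*c^2 + c*(15*m - 14) + 6*m^2 - m - 12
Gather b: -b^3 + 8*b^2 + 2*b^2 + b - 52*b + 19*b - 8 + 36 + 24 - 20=-b^3 + 10*b^2 - 32*b + 32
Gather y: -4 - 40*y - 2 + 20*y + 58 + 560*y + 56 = 540*y + 108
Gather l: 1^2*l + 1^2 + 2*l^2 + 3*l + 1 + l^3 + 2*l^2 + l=l^3 + 4*l^2 + 5*l + 2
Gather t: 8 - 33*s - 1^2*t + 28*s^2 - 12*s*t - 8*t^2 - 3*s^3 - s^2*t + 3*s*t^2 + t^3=-3*s^3 + 28*s^2 - 33*s + t^3 + t^2*(3*s - 8) + t*(-s^2 - 12*s - 1) + 8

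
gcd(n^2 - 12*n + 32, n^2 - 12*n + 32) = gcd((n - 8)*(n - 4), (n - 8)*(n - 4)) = n^2 - 12*n + 32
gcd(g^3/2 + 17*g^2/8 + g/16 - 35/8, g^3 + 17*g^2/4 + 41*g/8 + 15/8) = 1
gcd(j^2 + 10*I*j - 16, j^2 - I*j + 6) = j + 2*I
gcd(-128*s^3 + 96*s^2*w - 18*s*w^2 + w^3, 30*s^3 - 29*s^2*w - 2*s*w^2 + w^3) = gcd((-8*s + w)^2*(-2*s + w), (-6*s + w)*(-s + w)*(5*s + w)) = 1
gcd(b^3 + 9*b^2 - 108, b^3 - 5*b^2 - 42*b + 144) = b^2 + 3*b - 18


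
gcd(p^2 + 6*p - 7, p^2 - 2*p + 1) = p - 1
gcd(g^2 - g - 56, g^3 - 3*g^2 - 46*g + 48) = g - 8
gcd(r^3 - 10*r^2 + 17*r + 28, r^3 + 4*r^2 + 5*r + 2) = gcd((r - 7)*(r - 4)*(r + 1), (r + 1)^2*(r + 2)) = r + 1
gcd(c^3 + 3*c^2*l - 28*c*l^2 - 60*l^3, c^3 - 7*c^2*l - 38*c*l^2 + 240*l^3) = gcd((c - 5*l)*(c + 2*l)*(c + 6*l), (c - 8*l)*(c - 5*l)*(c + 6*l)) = c^2 + c*l - 30*l^2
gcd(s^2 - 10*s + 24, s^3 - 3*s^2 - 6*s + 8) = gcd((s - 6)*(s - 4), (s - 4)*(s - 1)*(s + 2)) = s - 4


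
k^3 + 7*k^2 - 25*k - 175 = (k - 5)*(k + 5)*(k + 7)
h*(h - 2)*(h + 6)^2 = h^4 + 10*h^3 + 12*h^2 - 72*h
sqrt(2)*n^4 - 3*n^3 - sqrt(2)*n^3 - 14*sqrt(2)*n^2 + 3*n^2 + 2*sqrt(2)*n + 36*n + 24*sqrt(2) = (n - 4)*(n + 3)*(n - 2*sqrt(2))*(sqrt(2)*n + 1)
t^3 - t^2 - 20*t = t*(t - 5)*(t + 4)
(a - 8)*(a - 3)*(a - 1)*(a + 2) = a^4 - 10*a^3 + 11*a^2 + 46*a - 48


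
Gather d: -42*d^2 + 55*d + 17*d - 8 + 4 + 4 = -42*d^2 + 72*d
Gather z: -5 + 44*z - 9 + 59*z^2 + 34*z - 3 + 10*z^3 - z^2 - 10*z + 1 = 10*z^3 + 58*z^2 + 68*z - 16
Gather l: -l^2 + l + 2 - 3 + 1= -l^2 + l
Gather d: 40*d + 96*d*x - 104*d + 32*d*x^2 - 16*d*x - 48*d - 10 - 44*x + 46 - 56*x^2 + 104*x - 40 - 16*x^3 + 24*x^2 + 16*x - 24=d*(32*x^2 + 80*x - 112) - 16*x^3 - 32*x^2 + 76*x - 28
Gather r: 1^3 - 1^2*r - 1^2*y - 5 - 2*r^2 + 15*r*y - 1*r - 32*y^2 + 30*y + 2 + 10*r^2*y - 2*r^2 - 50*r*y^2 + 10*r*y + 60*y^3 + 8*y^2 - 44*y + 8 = r^2*(10*y - 4) + r*(-50*y^2 + 25*y - 2) + 60*y^3 - 24*y^2 - 15*y + 6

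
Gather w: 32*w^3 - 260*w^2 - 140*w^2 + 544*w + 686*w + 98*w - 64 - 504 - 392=32*w^3 - 400*w^2 + 1328*w - 960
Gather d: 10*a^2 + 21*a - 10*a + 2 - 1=10*a^2 + 11*a + 1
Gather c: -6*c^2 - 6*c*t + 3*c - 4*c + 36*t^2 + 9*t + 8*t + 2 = -6*c^2 + c*(-6*t - 1) + 36*t^2 + 17*t + 2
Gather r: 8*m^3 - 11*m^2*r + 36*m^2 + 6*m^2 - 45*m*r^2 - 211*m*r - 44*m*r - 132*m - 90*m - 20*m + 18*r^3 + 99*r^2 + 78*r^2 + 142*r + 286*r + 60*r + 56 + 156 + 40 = 8*m^3 + 42*m^2 - 242*m + 18*r^3 + r^2*(177 - 45*m) + r*(-11*m^2 - 255*m + 488) + 252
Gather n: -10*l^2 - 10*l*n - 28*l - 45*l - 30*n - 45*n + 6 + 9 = -10*l^2 - 73*l + n*(-10*l - 75) + 15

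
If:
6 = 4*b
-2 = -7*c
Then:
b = 3/2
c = 2/7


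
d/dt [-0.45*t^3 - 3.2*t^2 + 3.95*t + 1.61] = -1.35*t^2 - 6.4*t + 3.95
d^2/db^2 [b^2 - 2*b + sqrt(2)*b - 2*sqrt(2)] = 2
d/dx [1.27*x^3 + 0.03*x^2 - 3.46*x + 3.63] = 3.81*x^2 + 0.06*x - 3.46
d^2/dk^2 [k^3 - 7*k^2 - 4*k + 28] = 6*k - 14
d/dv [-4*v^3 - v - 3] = -12*v^2 - 1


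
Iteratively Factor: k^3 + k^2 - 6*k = (k)*(k^2 + k - 6) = k*(k - 2)*(k + 3)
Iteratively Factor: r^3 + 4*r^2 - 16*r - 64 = (r + 4)*(r^2 - 16) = (r + 4)^2*(r - 4)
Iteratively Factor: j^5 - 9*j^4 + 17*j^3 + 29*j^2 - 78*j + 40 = (j + 2)*(j^4 - 11*j^3 + 39*j^2 - 49*j + 20) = (j - 4)*(j + 2)*(j^3 - 7*j^2 + 11*j - 5) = (j - 4)*(j - 1)*(j + 2)*(j^2 - 6*j + 5) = (j - 4)*(j - 1)^2*(j + 2)*(j - 5)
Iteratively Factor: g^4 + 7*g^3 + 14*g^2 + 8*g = (g)*(g^3 + 7*g^2 + 14*g + 8) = g*(g + 2)*(g^2 + 5*g + 4) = g*(g + 2)*(g + 4)*(g + 1)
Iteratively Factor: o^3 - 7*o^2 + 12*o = (o - 4)*(o^2 - 3*o) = (o - 4)*(o - 3)*(o)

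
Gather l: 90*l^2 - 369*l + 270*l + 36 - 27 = 90*l^2 - 99*l + 9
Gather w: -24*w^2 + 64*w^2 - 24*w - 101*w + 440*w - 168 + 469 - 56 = 40*w^2 + 315*w + 245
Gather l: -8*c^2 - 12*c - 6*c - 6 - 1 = -8*c^2 - 18*c - 7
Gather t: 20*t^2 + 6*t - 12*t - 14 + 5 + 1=20*t^2 - 6*t - 8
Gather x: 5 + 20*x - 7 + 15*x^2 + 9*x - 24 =15*x^2 + 29*x - 26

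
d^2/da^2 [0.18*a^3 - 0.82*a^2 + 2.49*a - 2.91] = 1.08*a - 1.64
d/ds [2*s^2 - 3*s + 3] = 4*s - 3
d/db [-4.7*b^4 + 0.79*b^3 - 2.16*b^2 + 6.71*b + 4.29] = -18.8*b^3 + 2.37*b^2 - 4.32*b + 6.71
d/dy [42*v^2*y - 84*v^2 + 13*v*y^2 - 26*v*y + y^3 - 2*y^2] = 42*v^2 + 26*v*y - 26*v + 3*y^2 - 4*y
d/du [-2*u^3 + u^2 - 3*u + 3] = -6*u^2 + 2*u - 3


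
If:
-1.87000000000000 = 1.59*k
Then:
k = -1.18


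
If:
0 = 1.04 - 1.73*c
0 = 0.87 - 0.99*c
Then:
No Solution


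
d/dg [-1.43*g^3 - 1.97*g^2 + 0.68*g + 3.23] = -4.29*g^2 - 3.94*g + 0.68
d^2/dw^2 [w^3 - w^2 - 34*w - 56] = 6*w - 2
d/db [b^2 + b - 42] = 2*b + 1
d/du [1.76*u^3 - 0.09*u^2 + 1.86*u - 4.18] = 5.28*u^2 - 0.18*u + 1.86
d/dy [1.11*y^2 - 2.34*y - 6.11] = 2.22*y - 2.34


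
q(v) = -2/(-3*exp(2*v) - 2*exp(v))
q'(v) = -2*(6*exp(2*v) + 2*exp(v))/(-3*exp(2*v) - 2*exp(v))^2 = 4*(-3*exp(v) - 1)*exp(-v)/(3*exp(v) + 2)^2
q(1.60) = 0.02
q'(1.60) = -0.05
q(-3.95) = 50.48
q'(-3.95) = -51.89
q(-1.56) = 3.62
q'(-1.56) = -4.49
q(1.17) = 0.05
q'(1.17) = -0.10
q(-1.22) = 2.35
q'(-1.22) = -3.07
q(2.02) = 0.01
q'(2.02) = -0.02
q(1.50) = 0.03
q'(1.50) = -0.05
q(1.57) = 0.03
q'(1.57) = -0.05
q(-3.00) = 18.69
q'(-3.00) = -19.99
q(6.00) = 0.00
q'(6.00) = 0.00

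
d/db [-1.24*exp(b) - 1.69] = -1.24*exp(b)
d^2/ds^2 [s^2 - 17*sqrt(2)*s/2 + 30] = 2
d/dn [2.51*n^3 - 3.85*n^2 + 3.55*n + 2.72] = 7.53*n^2 - 7.7*n + 3.55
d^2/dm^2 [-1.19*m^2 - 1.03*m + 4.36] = -2.38000000000000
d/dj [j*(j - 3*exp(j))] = -j*(3*exp(j) - 1) + j - 3*exp(j)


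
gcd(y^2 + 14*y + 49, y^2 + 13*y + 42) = y + 7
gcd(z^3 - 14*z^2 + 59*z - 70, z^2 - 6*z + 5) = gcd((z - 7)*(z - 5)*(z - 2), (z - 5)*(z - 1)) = z - 5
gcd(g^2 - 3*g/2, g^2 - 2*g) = g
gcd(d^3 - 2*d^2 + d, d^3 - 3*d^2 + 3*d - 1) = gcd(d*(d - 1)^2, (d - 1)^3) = d^2 - 2*d + 1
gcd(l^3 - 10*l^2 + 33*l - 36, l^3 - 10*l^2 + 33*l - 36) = l^3 - 10*l^2 + 33*l - 36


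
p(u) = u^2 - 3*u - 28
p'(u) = 2*u - 3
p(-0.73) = -25.28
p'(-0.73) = -4.46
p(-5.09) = 13.18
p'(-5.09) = -13.18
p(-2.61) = -13.36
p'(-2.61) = -8.22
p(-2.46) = -14.57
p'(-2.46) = -7.92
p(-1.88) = -18.83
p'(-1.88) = -6.76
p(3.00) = -28.00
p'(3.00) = 3.00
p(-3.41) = -6.14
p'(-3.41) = -9.82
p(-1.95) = -18.35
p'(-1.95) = -6.90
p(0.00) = -28.00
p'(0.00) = -3.00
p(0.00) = -28.00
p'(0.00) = -3.00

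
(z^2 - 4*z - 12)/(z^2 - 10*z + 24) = (z + 2)/(z - 4)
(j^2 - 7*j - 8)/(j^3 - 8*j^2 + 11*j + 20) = (j - 8)/(j^2 - 9*j + 20)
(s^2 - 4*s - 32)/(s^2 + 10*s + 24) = (s - 8)/(s + 6)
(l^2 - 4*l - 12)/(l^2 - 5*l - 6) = (l + 2)/(l + 1)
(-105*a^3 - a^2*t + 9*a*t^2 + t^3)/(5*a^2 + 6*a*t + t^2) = (-21*a^2 + 4*a*t + t^2)/(a + t)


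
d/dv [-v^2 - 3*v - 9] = -2*v - 3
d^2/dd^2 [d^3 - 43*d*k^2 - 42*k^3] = 6*d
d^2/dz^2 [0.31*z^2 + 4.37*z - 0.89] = 0.620000000000000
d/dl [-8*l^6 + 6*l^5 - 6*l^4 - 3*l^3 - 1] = l^2*(-48*l^3 + 30*l^2 - 24*l - 9)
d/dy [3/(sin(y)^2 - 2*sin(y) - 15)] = 6*(1 - sin(y))*cos(y)/((sin(y) - 5)^2*(sin(y) + 3)^2)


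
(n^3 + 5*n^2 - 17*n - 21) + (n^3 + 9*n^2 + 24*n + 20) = 2*n^3 + 14*n^2 + 7*n - 1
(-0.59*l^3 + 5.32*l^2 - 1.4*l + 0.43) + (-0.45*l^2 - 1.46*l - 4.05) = -0.59*l^3 + 4.87*l^2 - 2.86*l - 3.62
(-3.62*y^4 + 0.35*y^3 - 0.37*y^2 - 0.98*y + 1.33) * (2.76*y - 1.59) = -9.9912*y^5 + 6.7218*y^4 - 1.5777*y^3 - 2.1165*y^2 + 5.229*y - 2.1147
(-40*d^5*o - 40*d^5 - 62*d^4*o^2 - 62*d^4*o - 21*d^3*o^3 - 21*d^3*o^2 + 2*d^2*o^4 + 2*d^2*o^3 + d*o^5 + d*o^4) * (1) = -40*d^5*o - 40*d^5 - 62*d^4*o^2 - 62*d^4*o - 21*d^3*o^3 - 21*d^3*o^2 + 2*d^2*o^4 + 2*d^2*o^3 + d*o^5 + d*o^4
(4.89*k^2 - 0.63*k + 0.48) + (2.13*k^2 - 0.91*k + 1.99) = 7.02*k^2 - 1.54*k + 2.47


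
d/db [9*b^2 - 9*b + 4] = 18*b - 9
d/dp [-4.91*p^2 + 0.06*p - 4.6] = 0.06 - 9.82*p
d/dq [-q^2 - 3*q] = -2*q - 3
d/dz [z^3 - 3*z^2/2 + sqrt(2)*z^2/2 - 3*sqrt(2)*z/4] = 3*z^2 - 3*z + sqrt(2)*z - 3*sqrt(2)/4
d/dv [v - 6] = 1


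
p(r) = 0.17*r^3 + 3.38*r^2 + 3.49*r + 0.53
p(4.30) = 91.55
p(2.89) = 42.95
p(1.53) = 14.39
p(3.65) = 66.57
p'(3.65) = 34.96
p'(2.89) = 27.29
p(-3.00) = 15.89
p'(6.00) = 62.41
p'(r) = 0.51*r^2 + 6.76*r + 3.49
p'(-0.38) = 0.99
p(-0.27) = -0.17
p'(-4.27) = -16.08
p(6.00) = 179.87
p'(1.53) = 15.03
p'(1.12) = 11.70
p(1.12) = 8.92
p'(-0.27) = 1.70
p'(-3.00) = -12.20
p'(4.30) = 41.99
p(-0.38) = -0.32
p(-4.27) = 34.02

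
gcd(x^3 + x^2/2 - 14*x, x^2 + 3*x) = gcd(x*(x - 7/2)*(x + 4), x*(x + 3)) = x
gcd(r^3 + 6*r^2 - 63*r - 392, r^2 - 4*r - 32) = r - 8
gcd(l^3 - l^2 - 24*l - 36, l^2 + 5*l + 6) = l^2 + 5*l + 6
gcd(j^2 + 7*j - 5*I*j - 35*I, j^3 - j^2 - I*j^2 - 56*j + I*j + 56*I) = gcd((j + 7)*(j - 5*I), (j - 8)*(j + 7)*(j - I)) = j + 7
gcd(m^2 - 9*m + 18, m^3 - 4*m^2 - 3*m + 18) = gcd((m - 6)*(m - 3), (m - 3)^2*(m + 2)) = m - 3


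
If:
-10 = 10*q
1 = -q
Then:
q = -1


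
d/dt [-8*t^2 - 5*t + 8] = -16*t - 5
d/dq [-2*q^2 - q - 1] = -4*q - 1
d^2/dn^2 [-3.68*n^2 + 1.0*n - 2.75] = -7.36000000000000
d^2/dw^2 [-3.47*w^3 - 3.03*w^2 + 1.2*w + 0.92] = -20.82*w - 6.06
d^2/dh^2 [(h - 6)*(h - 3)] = 2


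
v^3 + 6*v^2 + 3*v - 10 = (v - 1)*(v + 2)*(v + 5)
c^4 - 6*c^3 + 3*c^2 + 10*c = c*(c - 5)*(c - 2)*(c + 1)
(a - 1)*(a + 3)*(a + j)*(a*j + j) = a^4*j + a^3*j^2 + 3*a^3*j + 3*a^2*j^2 - a^2*j - a*j^2 - 3*a*j - 3*j^2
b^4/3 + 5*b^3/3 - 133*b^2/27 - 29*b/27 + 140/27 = (b/3 + 1/3)*(b - 5/3)*(b - 4/3)*(b + 7)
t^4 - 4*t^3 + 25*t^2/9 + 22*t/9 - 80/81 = (t - 8/3)*(t - 5/3)*(t - 1/3)*(t + 2/3)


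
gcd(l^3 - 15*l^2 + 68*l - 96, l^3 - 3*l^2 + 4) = 1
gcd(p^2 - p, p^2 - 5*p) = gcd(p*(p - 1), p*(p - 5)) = p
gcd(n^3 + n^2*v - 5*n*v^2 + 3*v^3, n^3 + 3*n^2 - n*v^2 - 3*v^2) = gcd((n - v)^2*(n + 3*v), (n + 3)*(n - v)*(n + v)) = -n + v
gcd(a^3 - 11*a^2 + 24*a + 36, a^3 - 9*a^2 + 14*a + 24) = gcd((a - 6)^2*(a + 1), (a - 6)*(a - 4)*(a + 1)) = a^2 - 5*a - 6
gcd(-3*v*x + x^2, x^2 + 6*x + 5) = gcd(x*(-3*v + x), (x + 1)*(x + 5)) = 1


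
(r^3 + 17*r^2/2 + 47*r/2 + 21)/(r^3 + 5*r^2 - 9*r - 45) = (r^2 + 11*r/2 + 7)/(r^2 + 2*r - 15)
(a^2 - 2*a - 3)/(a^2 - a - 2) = (a - 3)/(a - 2)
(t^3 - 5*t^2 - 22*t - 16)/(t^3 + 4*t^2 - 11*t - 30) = (t^2 - 7*t - 8)/(t^2 + 2*t - 15)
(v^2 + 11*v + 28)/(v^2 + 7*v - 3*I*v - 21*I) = (v + 4)/(v - 3*I)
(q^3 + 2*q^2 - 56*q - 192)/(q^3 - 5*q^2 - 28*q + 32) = (q + 6)/(q - 1)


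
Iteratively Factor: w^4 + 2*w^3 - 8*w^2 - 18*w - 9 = (w + 1)*(w^3 + w^2 - 9*w - 9) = (w - 3)*(w + 1)*(w^2 + 4*w + 3) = (w - 3)*(w + 1)*(w + 3)*(w + 1)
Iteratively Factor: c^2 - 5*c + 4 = (c - 4)*(c - 1)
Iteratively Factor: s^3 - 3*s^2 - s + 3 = (s - 3)*(s^2 - 1) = (s - 3)*(s + 1)*(s - 1)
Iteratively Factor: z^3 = (z)*(z^2) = z^2*(z)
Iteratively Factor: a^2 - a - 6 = (a + 2)*(a - 3)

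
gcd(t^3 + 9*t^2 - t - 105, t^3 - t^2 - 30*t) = t + 5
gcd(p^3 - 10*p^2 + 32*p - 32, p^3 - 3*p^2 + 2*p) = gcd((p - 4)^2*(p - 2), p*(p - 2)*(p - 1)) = p - 2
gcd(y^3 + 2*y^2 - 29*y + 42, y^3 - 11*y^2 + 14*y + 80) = 1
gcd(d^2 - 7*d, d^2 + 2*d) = d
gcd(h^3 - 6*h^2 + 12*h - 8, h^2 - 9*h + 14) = h - 2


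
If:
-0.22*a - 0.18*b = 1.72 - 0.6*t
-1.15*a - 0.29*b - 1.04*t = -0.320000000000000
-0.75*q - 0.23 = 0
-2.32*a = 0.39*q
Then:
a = 0.05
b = -4.55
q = -0.31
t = 1.52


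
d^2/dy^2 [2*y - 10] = 0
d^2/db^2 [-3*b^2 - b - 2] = -6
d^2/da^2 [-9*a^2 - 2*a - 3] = -18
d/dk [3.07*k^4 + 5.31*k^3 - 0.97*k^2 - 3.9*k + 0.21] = 12.28*k^3 + 15.93*k^2 - 1.94*k - 3.9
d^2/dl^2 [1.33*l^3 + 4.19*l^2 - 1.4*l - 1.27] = 7.98*l + 8.38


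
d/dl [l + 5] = 1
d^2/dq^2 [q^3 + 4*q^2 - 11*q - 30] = 6*q + 8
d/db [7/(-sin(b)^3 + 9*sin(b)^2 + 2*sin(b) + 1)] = 7*(3*sin(b)^2 - 18*sin(b) - 2)*cos(b)/(sin(b)^3 - 9*sin(b)^2 - 2*sin(b) - 1)^2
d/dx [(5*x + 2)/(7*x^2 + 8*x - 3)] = (-35*x^2 - 28*x - 31)/(49*x^4 + 112*x^3 + 22*x^2 - 48*x + 9)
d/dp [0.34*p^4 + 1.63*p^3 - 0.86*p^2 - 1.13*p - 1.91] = 1.36*p^3 + 4.89*p^2 - 1.72*p - 1.13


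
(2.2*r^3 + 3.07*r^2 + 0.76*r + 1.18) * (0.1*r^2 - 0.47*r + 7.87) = 0.22*r^5 - 0.727*r^4 + 15.9471*r^3 + 23.9217*r^2 + 5.4266*r + 9.2866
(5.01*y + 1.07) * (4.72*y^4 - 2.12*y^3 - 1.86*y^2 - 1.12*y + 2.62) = 23.6472*y^5 - 5.5708*y^4 - 11.587*y^3 - 7.6014*y^2 + 11.9278*y + 2.8034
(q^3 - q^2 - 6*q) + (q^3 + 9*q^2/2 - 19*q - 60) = 2*q^3 + 7*q^2/2 - 25*q - 60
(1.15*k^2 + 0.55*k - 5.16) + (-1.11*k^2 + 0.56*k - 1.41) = 0.0399999999999998*k^2 + 1.11*k - 6.57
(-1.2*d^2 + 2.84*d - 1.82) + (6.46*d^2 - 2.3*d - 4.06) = 5.26*d^2 + 0.54*d - 5.88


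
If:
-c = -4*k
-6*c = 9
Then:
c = -3/2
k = -3/8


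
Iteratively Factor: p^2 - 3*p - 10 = (p - 5)*(p + 2)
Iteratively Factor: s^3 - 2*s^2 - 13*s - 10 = (s + 2)*(s^2 - 4*s - 5) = (s + 1)*(s + 2)*(s - 5)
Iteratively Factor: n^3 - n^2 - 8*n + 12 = (n - 2)*(n^2 + n - 6) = (n - 2)*(n + 3)*(n - 2)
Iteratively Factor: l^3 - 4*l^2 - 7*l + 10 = (l + 2)*(l^2 - 6*l + 5) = (l - 5)*(l + 2)*(l - 1)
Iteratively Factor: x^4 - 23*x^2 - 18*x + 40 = (x - 1)*(x^3 + x^2 - 22*x - 40) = (x - 1)*(x + 4)*(x^2 - 3*x - 10) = (x - 5)*(x - 1)*(x + 4)*(x + 2)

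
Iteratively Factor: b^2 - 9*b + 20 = (b - 5)*(b - 4)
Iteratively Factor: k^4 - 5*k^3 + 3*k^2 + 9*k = (k - 3)*(k^3 - 2*k^2 - 3*k) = (k - 3)^2*(k^2 + k) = k*(k - 3)^2*(k + 1)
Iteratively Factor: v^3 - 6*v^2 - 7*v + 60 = (v - 5)*(v^2 - v - 12) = (v - 5)*(v - 4)*(v + 3)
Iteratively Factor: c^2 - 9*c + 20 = (c - 4)*(c - 5)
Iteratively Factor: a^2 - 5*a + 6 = (a - 2)*(a - 3)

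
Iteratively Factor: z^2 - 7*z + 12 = (z - 3)*(z - 4)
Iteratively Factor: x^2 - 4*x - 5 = (x - 5)*(x + 1)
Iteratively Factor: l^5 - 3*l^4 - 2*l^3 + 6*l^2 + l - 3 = (l + 1)*(l^4 - 4*l^3 + 2*l^2 + 4*l - 3) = (l - 1)*(l + 1)*(l^3 - 3*l^2 - l + 3) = (l - 3)*(l - 1)*(l + 1)*(l^2 - 1) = (l - 3)*(l - 1)*(l + 1)^2*(l - 1)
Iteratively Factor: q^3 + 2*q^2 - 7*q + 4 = (q - 1)*(q^2 + 3*q - 4) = (q - 1)*(q + 4)*(q - 1)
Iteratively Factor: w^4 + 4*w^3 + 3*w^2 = (w)*(w^3 + 4*w^2 + 3*w) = w*(w + 3)*(w^2 + w) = w*(w + 1)*(w + 3)*(w)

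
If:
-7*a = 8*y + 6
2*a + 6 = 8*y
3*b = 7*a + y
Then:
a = -4/3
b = -107/36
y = 5/12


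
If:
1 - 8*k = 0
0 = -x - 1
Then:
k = 1/8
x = -1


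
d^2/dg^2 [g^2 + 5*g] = 2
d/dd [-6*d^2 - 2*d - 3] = -12*d - 2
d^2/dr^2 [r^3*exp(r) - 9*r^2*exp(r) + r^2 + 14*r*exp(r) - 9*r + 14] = r^3*exp(r) - 3*r^2*exp(r) - 16*r*exp(r) + 10*exp(r) + 2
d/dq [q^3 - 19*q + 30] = 3*q^2 - 19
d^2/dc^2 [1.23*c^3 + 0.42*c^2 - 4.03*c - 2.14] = 7.38*c + 0.84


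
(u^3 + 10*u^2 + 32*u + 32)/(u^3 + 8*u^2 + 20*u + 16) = (u + 4)/(u + 2)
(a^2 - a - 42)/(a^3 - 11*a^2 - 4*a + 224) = (a + 6)/(a^2 - 4*a - 32)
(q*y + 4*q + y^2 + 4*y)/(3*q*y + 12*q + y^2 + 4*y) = (q + y)/(3*q + y)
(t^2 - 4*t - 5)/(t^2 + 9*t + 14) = (t^2 - 4*t - 5)/(t^2 + 9*t + 14)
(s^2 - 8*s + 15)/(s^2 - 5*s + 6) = (s - 5)/(s - 2)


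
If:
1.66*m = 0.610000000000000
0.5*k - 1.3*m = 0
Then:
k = 0.96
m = 0.37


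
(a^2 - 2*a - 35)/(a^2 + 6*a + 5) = (a - 7)/(a + 1)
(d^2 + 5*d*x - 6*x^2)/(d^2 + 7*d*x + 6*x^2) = (d - x)/(d + x)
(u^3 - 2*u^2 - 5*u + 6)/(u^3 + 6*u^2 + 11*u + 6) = (u^2 - 4*u + 3)/(u^2 + 4*u + 3)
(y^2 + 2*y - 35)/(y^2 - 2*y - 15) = (y + 7)/(y + 3)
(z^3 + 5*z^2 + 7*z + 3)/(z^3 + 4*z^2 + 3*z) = (z + 1)/z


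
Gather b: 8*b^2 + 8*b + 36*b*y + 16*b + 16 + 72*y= 8*b^2 + b*(36*y + 24) + 72*y + 16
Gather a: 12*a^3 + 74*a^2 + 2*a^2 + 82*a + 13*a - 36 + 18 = 12*a^3 + 76*a^2 + 95*a - 18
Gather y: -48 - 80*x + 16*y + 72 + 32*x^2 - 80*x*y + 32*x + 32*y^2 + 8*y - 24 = 32*x^2 - 48*x + 32*y^2 + y*(24 - 80*x)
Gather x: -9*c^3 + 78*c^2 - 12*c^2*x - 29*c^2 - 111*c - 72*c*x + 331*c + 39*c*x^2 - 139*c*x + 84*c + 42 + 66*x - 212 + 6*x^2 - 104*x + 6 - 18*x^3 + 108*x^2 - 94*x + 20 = -9*c^3 + 49*c^2 + 304*c - 18*x^3 + x^2*(39*c + 114) + x*(-12*c^2 - 211*c - 132) - 144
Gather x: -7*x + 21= 21 - 7*x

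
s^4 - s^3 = s^3*(s - 1)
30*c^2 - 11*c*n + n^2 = (-6*c + n)*(-5*c + n)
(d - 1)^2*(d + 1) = d^3 - d^2 - d + 1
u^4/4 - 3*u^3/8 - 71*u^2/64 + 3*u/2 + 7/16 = (u/4 + 1/2)*(u - 2)*(u - 7/4)*(u + 1/4)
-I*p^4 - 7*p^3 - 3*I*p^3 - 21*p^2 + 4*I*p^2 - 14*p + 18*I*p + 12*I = (p + 2)*(p - 6*I)*(p - I)*(-I*p - I)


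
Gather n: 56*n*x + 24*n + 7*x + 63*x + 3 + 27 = n*(56*x + 24) + 70*x + 30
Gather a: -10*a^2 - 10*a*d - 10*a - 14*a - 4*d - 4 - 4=-10*a^2 + a*(-10*d - 24) - 4*d - 8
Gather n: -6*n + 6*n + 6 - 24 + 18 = 0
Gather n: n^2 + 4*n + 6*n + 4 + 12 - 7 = n^2 + 10*n + 9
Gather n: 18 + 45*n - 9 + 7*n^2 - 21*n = 7*n^2 + 24*n + 9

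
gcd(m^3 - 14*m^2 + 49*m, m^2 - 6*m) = m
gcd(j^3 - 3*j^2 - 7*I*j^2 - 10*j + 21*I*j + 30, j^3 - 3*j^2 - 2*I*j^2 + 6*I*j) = j^2 + j*(-3 - 2*I) + 6*I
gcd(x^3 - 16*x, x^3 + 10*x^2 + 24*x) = x^2 + 4*x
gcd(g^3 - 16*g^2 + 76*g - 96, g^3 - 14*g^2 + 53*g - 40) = g - 8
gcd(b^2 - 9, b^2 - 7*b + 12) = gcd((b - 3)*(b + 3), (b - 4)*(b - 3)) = b - 3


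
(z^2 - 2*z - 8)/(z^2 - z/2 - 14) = 2*(z + 2)/(2*z + 7)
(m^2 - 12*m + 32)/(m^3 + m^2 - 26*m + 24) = (m - 8)/(m^2 + 5*m - 6)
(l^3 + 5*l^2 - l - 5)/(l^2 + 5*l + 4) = (l^2 + 4*l - 5)/(l + 4)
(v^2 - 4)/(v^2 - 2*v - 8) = (v - 2)/(v - 4)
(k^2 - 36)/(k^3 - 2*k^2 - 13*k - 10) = (36 - k^2)/(-k^3 + 2*k^2 + 13*k + 10)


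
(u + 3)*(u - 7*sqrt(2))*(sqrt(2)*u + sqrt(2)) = sqrt(2)*u^3 - 14*u^2 + 4*sqrt(2)*u^2 - 56*u + 3*sqrt(2)*u - 42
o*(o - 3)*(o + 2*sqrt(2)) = o^3 - 3*o^2 + 2*sqrt(2)*o^2 - 6*sqrt(2)*o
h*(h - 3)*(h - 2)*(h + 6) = h^4 + h^3 - 24*h^2 + 36*h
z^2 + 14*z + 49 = (z + 7)^2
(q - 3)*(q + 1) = q^2 - 2*q - 3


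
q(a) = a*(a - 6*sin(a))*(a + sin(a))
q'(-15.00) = 1518.49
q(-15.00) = -2605.37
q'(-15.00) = 1518.49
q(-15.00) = -2605.37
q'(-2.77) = 59.16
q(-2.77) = -5.13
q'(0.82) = -14.39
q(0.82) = -4.54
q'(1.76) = -6.97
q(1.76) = -19.95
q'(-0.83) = -14.61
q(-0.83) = 4.68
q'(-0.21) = -1.30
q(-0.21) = 0.09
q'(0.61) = -9.31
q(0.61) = -2.04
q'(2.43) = 36.07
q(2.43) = -11.15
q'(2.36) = 31.03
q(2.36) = -13.50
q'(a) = a*(1 - 6*cos(a))*(a + sin(a)) + a*(a - 6*sin(a))*(cos(a) + 1) + (a - 6*sin(a))*(a + sin(a)) = -5*a^2*cos(a) + 3*a^2 - 10*a*sin(a) - 6*a*sin(2*a) - 6*sin(a)^2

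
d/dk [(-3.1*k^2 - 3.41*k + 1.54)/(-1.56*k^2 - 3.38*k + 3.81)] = (5.1584*k^2 - 18.8172*k - 7.7869)/(2.4336*k^4 + 10.5456*k^3 - 0.462800000000001*k^2 - 25.7556*k + 14.5161)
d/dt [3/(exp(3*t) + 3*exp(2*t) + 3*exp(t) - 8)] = 9*(-exp(2*t) - 2*exp(t) - 1)*exp(t)/(exp(3*t) + 3*exp(2*t) + 3*exp(t) - 8)^2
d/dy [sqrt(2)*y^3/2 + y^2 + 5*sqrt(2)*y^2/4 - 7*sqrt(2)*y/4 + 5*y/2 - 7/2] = 3*sqrt(2)*y^2/2 + 2*y + 5*sqrt(2)*y/2 - 7*sqrt(2)/4 + 5/2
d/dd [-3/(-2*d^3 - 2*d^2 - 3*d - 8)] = 3*(-6*d^2 - 4*d - 3)/(2*d^3 + 2*d^2 + 3*d + 8)^2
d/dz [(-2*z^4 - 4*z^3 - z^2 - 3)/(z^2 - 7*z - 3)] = (-4*z^5 + 38*z^4 + 80*z^3 + 43*z^2 + 12*z - 21)/(z^4 - 14*z^3 + 43*z^2 + 42*z + 9)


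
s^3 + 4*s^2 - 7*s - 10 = (s - 2)*(s + 1)*(s + 5)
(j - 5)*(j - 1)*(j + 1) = j^3 - 5*j^2 - j + 5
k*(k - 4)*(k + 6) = k^3 + 2*k^2 - 24*k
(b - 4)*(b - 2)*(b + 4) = b^3 - 2*b^2 - 16*b + 32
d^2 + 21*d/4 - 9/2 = (d - 3/4)*(d + 6)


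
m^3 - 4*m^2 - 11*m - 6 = (m - 6)*(m + 1)^2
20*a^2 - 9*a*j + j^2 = (-5*a + j)*(-4*a + j)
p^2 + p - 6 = (p - 2)*(p + 3)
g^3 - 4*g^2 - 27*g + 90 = (g - 6)*(g - 3)*(g + 5)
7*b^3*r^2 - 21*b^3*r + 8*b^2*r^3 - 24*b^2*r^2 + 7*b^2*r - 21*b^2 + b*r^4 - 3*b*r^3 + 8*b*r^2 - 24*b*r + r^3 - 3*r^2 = (b + r)*(7*b + r)*(r - 3)*(b*r + 1)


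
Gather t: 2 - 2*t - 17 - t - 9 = -3*t - 24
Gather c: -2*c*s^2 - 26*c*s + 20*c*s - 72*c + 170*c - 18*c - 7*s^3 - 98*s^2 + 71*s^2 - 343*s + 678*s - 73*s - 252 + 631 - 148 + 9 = c*(-2*s^2 - 6*s + 80) - 7*s^3 - 27*s^2 + 262*s + 240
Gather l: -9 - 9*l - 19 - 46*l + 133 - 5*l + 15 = 120 - 60*l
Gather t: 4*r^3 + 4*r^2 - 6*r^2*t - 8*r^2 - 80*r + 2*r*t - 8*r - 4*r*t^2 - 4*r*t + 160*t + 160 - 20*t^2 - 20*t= 4*r^3 - 4*r^2 - 88*r + t^2*(-4*r - 20) + t*(-6*r^2 - 2*r + 140) + 160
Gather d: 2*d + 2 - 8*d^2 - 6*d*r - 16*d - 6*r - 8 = -8*d^2 + d*(-6*r - 14) - 6*r - 6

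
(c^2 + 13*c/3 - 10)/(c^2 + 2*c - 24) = (c - 5/3)/(c - 4)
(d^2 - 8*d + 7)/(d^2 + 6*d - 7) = (d - 7)/(d + 7)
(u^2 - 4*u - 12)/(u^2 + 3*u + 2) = (u - 6)/(u + 1)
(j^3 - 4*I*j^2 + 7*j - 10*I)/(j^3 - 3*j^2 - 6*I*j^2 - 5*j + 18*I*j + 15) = (j + 2*I)/(j - 3)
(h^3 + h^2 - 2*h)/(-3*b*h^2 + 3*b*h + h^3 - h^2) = (-h - 2)/(3*b - h)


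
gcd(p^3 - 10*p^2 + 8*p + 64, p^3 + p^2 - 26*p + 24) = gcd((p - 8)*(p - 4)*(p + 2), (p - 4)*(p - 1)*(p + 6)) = p - 4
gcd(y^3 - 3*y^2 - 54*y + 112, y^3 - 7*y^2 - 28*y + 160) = y - 8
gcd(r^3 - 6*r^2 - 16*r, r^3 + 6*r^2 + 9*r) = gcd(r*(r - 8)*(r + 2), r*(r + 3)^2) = r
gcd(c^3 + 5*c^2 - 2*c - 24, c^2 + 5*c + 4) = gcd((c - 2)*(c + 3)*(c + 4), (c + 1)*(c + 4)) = c + 4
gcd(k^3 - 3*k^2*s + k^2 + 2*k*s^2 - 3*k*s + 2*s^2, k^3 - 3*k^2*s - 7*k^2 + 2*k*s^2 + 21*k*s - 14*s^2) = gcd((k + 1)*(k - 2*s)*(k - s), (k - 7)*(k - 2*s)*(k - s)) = k^2 - 3*k*s + 2*s^2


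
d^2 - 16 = (d - 4)*(d + 4)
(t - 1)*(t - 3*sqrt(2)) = t^2 - 3*sqrt(2)*t - t + 3*sqrt(2)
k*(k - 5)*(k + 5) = k^3 - 25*k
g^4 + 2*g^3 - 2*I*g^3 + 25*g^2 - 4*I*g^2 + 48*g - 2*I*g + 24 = (g - 6*I)*(g + 4*I)*(-I*g - I)*(I*g + I)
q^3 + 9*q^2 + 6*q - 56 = (q - 2)*(q + 4)*(q + 7)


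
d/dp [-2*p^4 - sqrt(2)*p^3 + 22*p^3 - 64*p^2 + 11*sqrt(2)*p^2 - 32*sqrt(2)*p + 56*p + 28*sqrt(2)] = -8*p^3 - 3*sqrt(2)*p^2 + 66*p^2 - 128*p + 22*sqrt(2)*p - 32*sqrt(2) + 56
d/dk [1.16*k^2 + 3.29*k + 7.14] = 2.32*k + 3.29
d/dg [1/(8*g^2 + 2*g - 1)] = 2*(-8*g - 1)/(8*g^2 + 2*g - 1)^2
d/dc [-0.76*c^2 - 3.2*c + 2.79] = -1.52*c - 3.2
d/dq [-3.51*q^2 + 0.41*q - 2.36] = 0.41 - 7.02*q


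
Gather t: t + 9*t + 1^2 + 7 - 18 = 10*t - 10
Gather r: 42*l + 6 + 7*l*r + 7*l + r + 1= 49*l + r*(7*l + 1) + 7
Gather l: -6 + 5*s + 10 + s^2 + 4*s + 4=s^2 + 9*s + 8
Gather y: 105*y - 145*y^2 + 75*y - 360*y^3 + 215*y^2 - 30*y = -360*y^3 + 70*y^2 + 150*y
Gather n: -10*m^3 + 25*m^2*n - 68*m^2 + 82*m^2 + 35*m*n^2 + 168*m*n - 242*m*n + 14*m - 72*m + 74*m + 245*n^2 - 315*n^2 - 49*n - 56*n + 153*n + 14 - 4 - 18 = -10*m^3 + 14*m^2 + 16*m + n^2*(35*m - 70) + n*(25*m^2 - 74*m + 48) - 8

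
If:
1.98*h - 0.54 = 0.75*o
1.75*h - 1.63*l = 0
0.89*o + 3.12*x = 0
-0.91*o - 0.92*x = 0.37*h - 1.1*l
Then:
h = 0.52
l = 0.56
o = 0.65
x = -0.19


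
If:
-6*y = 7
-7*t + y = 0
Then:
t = -1/6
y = -7/6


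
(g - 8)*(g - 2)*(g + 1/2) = g^3 - 19*g^2/2 + 11*g + 8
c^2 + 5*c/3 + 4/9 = (c + 1/3)*(c + 4/3)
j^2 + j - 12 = (j - 3)*(j + 4)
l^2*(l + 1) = l^3 + l^2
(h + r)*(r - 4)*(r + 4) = h*r^2 - 16*h + r^3 - 16*r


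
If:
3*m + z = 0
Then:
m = -z/3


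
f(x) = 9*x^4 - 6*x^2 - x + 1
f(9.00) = 58555.00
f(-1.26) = 15.42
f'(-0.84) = -12.26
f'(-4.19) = -2598.88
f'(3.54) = 1553.55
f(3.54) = 1335.64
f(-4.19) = 2673.80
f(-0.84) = 2.09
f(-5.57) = 8483.32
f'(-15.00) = -121321.00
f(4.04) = 2296.58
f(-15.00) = 454291.00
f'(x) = 36*x^3 - 12*x - 1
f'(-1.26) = -57.89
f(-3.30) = 1006.29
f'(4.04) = 2324.33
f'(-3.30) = -1255.13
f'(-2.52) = -546.87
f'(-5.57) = -6155.27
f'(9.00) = 26135.00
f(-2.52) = 328.37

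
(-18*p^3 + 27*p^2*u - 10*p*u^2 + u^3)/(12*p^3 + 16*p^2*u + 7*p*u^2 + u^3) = (-18*p^3 + 27*p^2*u - 10*p*u^2 + u^3)/(12*p^3 + 16*p^2*u + 7*p*u^2 + u^3)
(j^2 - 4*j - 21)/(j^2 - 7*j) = (j + 3)/j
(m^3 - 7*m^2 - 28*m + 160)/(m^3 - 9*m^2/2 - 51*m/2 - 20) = 2*(m^2 + m - 20)/(2*m^2 + 7*m + 5)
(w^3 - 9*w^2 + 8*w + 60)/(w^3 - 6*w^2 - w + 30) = (w - 6)/(w - 3)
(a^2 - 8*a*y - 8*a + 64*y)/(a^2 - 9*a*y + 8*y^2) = (8 - a)/(-a + y)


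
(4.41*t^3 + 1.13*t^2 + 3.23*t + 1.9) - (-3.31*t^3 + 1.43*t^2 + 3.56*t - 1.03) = 7.72*t^3 - 0.3*t^2 - 0.33*t + 2.93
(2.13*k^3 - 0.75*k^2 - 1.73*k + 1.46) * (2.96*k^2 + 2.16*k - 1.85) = 6.3048*k^5 + 2.3808*k^4 - 10.6813*k^3 + 1.9723*k^2 + 6.3541*k - 2.701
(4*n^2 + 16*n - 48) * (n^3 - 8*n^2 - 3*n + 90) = 4*n^5 - 16*n^4 - 188*n^3 + 696*n^2 + 1584*n - 4320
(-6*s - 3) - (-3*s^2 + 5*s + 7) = 3*s^2 - 11*s - 10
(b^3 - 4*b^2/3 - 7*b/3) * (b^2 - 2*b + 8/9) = b^5 - 10*b^4/3 + 11*b^3/9 + 94*b^2/27 - 56*b/27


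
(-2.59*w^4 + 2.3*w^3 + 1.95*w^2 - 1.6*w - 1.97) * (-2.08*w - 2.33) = 5.3872*w^5 + 1.2507*w^4 - 9.415*w^3 - 1.2155*w^2 + 7.8256*w + 4.5901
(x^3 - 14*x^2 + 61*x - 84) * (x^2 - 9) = x^5 - 14*x^4 + 52*x^3 + 42*x^2 - 549*x + 756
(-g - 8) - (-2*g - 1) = g - 7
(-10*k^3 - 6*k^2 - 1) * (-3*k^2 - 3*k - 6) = 30*k^5 + 48*k^4 + 78*k^3 + 39*k^2 + 3*k + 6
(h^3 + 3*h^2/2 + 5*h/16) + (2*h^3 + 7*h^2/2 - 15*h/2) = 3*h^3 + 5*h^2 - 115*h/16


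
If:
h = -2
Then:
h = -2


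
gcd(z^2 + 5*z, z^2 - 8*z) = z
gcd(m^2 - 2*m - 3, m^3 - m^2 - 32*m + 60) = 1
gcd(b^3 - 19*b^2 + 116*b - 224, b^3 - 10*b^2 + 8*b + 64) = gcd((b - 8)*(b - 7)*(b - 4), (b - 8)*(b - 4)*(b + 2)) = b^2 - 12*b + 32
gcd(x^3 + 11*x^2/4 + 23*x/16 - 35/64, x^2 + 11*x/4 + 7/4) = x + 7/4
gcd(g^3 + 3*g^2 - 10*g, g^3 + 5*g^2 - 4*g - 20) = g^2 + 3*g - 10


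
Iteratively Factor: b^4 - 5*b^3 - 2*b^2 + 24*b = (b + 2)*(b^3 - 7*b^2 + 12*b) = b*(b + 2)*(b^2 - 7*b + 12) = b*(b - 4)*(b + 2)*(b - 3)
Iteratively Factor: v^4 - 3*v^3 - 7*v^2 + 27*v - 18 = (v - 2)*(v^3 - v^2 - 9*v + 9) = (v - 3)*(v - 2)*(v^2 + 2*v - 3) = (v - 3)*(v - 2)*(v + 3)*(v - 1)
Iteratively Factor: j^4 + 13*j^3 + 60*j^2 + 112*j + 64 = (j + 4)*(j^3 + 9*j^2 + 24*j + 16) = (j + 1)*(j + 4)*(j^2 + 8*j + 16) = (j + 1)*(j + 4)^2*(j + 4)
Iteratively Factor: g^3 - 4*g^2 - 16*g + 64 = (g + 4)*(g^2 - 8*g + 16) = (g - 4)*(g + 4)*(g - 4)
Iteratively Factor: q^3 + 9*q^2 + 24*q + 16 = (q + 1)*(q^2 + 8*q + 16) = (q + 1)*(q + 4)*(q + 4)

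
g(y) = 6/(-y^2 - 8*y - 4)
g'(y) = 6*(2*y + 8)/(-y^2 - 8*y - 4)^2 = 12*(y + 4)/(y^2 + 8*y + 4)^2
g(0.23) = -1.02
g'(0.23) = 1.46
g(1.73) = -0.29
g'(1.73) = 0.16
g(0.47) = -0.75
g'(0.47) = 0.84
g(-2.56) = 0.60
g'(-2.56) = 0.18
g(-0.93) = 2.33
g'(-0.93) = 5.56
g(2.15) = -0.23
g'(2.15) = 0.11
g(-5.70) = 0.66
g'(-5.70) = -0.25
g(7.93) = -0.05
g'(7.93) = 0.01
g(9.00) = -0.04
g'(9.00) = 0.01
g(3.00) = -0.16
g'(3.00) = 0.06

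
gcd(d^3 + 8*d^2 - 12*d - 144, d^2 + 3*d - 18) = d + 6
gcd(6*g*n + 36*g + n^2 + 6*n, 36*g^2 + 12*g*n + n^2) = 6*g + n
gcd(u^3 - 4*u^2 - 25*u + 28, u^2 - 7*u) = u - 7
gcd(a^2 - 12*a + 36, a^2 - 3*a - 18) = a - 6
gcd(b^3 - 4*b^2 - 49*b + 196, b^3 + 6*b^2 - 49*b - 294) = b^2 - 49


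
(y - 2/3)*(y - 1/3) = y^2 - y + 2/9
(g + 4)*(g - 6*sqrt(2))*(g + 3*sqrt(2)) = g^3 - 3*sqrt(2)*g^2 + 4*g^2 - 36*g - 12*sqrt(2)*g - 144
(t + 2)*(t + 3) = t^2 + 5*t + 6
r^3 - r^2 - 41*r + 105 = (r - 5)*(r - 3)*(r + 7)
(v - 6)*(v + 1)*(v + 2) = v^3 - 3*v^2 - 16*v - 12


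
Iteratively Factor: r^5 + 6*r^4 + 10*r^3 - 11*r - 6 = (r + 1)*(r^4 + 5*r^3 + 5*r^2 - 5*r - 6) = (r + 1)*(r + 2)*(r^3 + 3*r^2 - r - 3) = (r + 1)*(r + 2)*(r + 3)*(r^2 - 1) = (r + 1)^2*(r + 2)*(r + 3)*(r - 1)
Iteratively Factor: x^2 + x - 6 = (x + 3)*(x - 2)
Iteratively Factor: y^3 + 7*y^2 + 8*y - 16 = (y - 1)*(y^2 + 8*y + 16) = (y - 1)*(y + 4)*(y + 4)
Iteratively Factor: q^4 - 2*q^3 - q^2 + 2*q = (q - 2)*(q^3 - q) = (q - 2)*(q - 1)*(q^2 + q) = q*(q - 2)*(q - 1)*(q + 1)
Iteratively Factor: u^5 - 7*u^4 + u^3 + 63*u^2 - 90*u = (u)*(u^4 - 7*u^3 + u^2 + 63*u - 90) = u*(u + 3)*(u^3 - 10*u^2 + 31*u - 30) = u*(u - 3)*(u + 3)*(u^2 - 7*u + 10) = u*(u - 3)*(u - 2)*(u + 3)*(u - 5)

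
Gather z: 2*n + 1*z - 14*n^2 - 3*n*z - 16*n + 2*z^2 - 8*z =-14*n^2 - 14*n + 2*z^2 + z*(-3*n - 7)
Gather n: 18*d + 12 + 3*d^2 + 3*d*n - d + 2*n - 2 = 3*d^2 + 17*d + n*(3*d + 2) + 10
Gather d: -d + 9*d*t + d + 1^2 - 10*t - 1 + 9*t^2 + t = 9*d*t + 9*t^2 - 9*t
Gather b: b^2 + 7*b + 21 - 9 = b^2 + 7*b + 12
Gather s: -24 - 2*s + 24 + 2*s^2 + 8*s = 2*s^2 + 6*s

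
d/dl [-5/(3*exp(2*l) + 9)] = 10*exp(2*l)/(3*(exp(2*l) + 3)^2)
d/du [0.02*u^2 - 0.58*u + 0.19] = 0.04*u - 0.58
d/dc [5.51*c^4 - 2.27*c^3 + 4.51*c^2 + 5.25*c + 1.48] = 22.04*c^3 - 6.81*c^2 + 9.02*c + 5.25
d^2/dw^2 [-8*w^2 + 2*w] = -16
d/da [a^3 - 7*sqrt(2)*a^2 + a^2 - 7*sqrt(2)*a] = 3*a^2 - 14*sqrt(2)*a + 2*a - 7*sqrt(2)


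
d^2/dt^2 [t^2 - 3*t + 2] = 2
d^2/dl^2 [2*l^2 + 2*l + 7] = 4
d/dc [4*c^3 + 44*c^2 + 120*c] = 12*c^2 + 88*c + 120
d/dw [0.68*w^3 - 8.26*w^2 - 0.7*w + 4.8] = 2.04*w^2 - 16.52*w - 0.7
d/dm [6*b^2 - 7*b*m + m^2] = -7*b + 2*m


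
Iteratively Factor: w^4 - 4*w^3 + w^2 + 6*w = (w - 3)*(w^3 - w^2 - 2*w) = (w - 3)*(w + 1)*(w^2 - 2*w) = w*(w - 3)*(w + 1)*(w - 2)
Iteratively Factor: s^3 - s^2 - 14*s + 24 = (s - 2)*(s^2 + s - 12) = (s - 2)*(s + 4)*(s - 3)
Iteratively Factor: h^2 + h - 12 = (h - 3)*(h + 4)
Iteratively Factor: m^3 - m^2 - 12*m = (m + 3)*(m^2 - 4*m) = m*(m + 3)*(m - 4)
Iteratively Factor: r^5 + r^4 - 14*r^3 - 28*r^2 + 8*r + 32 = (r + 2)*(r^4 - r^3 - 12*r^2 - 4*r + 16) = (r + 2)^2*(r^3 - 3*r^2 - 6*r + 8) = (r - 4)*(r + 2)^2*(r^2 + r - 2) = (r - 4)*(r - 1)*(r + 2)^2*(r + 2)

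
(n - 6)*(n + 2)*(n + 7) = n^3 + 3*n^2 - 40*n - 84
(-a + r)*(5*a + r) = -5*a^2 + 4*a*r + r^2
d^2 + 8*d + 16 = (d + 4)^2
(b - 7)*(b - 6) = b^2 - 13*b + 42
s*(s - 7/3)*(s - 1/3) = s^3 - 8*s^2/3 + 7*s/9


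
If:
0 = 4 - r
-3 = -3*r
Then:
No Solution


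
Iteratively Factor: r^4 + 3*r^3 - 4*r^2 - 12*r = (r - 2)*(r^3 + 5*r^2 + 6*r) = (r - 2)*(r + 2)*(r^2 + 3*r) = (r - 2)*(r + 2)*(r + 3)*(r)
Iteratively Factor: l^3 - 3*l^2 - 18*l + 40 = (l + 4)*(l^2 - 7*l + 10) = (l - 2)*(l + 4)*(l - 5)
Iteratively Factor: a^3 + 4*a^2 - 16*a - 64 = (a + 4)*(a^2 - 16) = (a + 4)^2*(a - 4)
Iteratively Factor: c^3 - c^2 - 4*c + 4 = (c - 2)*(c^2 + c - 2) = (c - 2)*(c + 2)*(c - 1)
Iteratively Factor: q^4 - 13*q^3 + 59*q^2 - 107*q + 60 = (q - 4)*(q^3 - 9*q^2 + 23*q - 15) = (q - 4)*(q - 1)*(q^2 - 8*q + 15) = (q - 4)*(q - 3)*(q - 1)*(q - 5)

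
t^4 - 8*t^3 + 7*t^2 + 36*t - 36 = (t - 6)*(t - 3)*(t - 1)*(t + 2)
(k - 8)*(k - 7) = k^2 - 15*k + 56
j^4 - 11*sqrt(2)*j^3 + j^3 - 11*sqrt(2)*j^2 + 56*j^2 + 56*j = j*(j + 1)*(j - 7*sqrt(2))*(j - 4*sqrt(2))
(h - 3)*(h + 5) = h^2 + 2*h - 15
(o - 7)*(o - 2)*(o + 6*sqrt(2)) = o^3 - 9*o^2 + 6*sqrt(2)*o^2 - 54*sqrt(2)*o + 14*o + 84*sqrt(2)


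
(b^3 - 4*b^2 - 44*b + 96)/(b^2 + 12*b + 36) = (b^2 - 10*b + 16)/(b + 6)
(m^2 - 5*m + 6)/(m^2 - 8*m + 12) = (m - 3)/(m - 6)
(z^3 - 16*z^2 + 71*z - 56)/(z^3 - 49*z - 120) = (z^2 - 8*z + 7)/(z^2 + 8*z + 15)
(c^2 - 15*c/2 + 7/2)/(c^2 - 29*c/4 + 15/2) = 2*(2*c^2 - 15*c + 7)/(4*c^2 - 29*c + 30)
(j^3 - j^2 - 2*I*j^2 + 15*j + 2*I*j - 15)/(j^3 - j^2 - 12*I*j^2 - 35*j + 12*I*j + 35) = (j + 3*I)/(j - 7*I)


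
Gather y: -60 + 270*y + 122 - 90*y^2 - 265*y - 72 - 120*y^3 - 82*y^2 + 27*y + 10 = -120*y^3 - 172*y^2 + 32*y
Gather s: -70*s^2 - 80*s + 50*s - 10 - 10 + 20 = -70*s^2 - 30*s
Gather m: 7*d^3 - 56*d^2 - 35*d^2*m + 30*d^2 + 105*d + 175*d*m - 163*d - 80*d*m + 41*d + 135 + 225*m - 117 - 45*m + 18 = 7*d^3 - 26*d^2 - 17*d + m*(-35*d^2 + 95*d + 180) + 36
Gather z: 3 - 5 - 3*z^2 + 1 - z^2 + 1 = -4*z^2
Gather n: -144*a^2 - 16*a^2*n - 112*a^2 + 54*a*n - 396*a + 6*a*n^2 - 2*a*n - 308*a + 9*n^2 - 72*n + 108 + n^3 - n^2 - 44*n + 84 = -256*a^2 - 704*a + n^3 + n^2*(6*a + 8) + n*(-16*a^2 + 52*a - 116) + 192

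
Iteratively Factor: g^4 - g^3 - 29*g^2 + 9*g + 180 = (g - 3)*(g^3 + 2*g^2 - 23*g - 60) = (g - 5)*(g - 3)*(g^2 + 7*g + 12) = (g - 5)*(g - 3)*(g + 4)*(g + 3)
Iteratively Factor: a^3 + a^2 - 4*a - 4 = (a - 2)*(a^2 + 3*a + 2) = (a - 2)*(a + 1)*(a + 2)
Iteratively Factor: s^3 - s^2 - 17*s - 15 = (s + 3)*(s^2 - 4*s - 5) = (s + 1)*(s + 3)*(s - 5)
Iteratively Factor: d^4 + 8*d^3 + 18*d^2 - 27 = (d + 3)*(d^3 + 5*d^2 + 3*d - 9) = (d - 1)*(d + 3)*(d^2 + 6*d + 9) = (d - 1)*(d + 3)^2*(d + 3)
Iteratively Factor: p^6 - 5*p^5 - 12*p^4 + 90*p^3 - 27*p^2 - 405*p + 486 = (p - 3)*(p^5 - 2*p^4 - 18*p^3 + 36*p^2 + 81*p - 162) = (p - 3)*(p + 3)*(p^4 - 5*p^3 - 3*p^2 + 45*p - 54) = (p - 3)*(p + 3)^2*(p^3 - 8*p^2 + 21*p - 18) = (p - 3)^2*(p + 3)^2*(p^2 - 5*p + 6) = (p - 3)^3*(p + 3)^2*(p - 2)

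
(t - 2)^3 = t^3 - 6*t^2 + 12*t - 8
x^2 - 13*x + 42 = (x - 7)*(x - 6)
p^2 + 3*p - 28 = (p - 4)*(p + 7)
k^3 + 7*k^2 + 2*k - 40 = (k - 2)*(k + 4)*(k + 5)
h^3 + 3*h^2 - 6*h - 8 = (h - 2)*(h + 1)*(h + 4)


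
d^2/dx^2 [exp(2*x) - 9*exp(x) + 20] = (4*exp(x) - 9)*exp(x)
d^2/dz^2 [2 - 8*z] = 0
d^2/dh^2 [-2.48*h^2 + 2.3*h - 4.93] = -4.96000000000000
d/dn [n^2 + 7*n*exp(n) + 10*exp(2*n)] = 7*n*exp(n) + 2*n + 20*exp(2*n) + 7*exp(n)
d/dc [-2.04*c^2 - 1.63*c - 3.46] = -4.08*c - 1.63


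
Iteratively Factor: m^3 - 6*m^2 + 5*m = (m - 1)*(m^2 - 5*m) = m*(m - 1)*(m - 5)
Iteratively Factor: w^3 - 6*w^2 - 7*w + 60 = (w - 4)*(w^2 - 2*w - 15) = (w - 5)*(w - 4)*(w + 3)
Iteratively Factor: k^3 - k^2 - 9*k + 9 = (k - 3)*(k^2 + 2*k - 3) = (k - 3)*(k - 1)*(k + 3)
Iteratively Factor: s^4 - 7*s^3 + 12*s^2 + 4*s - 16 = (s - 2)*(s^3 - 5*s^2 + 2*s + 8) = (s - 2)*(s + 1)*(s^2 - 6*s + 8) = (s - 2)^2*(s + 1)*(s - 4)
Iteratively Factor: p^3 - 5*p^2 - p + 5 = (p - 5)*(p^2 - 1) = (p - 5)*(p - 1)*(p + 1)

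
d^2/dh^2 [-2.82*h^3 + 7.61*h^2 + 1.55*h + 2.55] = 15.22 - 16.92*h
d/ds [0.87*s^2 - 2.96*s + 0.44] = 1.74*s - 2.96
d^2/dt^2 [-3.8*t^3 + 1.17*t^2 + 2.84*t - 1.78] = 2.34 - 22.8*t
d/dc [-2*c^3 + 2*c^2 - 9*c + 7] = -6*c^2 + 4*c - 9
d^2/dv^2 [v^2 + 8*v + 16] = 2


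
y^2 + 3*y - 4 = (y - 1)*(y + 4)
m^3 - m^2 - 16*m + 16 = (m - 4)*(m - 1)*(m + 4)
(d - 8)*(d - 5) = d^2 - 13*d + 40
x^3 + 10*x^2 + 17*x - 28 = (x - 1)*(x + 4)*(x + 7)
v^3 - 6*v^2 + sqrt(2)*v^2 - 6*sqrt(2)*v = v*(v - 6)*(v + sqrt(2))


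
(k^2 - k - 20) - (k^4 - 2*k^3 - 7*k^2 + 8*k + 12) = -k^4 + 2*k^3 + 8*k^2 - 9*k - 32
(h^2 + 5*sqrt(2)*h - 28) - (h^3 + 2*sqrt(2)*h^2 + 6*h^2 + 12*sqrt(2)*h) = -h^3 - 5*h^2 - 2*sqrt(2)*h^2 - 7*sqrt(2)*h - 28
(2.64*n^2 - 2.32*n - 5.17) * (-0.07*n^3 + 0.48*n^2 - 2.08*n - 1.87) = -0.1848*n^5 + 1.4296*n^4 - 6.2429*n^3 - 2.5928*n^2 + 15.092*n + 9.6679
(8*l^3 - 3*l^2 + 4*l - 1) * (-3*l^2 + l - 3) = -24*l^5 + 17*l^4 - 39*l^3 + 16*l^2 - 13*l + 3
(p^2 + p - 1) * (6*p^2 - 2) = 6*p^4 + 6*p^3 - 8*p^2 - 2*p + 2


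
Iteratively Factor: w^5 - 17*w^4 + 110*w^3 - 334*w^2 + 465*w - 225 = (w - 3)*(w^4 - 14*w^3 + 68*w^2 - 130*w + 75) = (w - 3)*(w - 1)*(w^3 - 13*w^2 + 55*w - 75) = (w - 5)*(w - 3)*(w - 1)*(w^2 - 8*w + 15) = (w - 5)^2*(w - 3)*(w - 1)*(w - 3)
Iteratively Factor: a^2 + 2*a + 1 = (a + 1)*(a + 1)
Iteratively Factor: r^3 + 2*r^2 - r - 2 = (r + 2)*(r^2 - 1) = (r + 1)*(r + 2)*(r - 1)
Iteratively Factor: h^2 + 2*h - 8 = (h + 4)*(h - 2)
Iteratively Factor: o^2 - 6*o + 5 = (o - 5)*(o - 1)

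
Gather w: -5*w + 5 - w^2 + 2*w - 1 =-w^2 - 3*w + 4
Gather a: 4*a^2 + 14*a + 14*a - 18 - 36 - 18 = 4*a^2 + 28*a - 72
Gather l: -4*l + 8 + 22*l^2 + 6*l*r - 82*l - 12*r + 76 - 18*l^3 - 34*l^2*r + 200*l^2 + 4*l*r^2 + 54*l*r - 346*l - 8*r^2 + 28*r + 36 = -18*l^3 + l^2*(222 - 34*r) + l*(4*r^2 + 60*r - 432) - 8*r^2 + 16*r + 120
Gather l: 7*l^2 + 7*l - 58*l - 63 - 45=7*l^2 - 51*l - 108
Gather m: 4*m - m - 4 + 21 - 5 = 3*m + 12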